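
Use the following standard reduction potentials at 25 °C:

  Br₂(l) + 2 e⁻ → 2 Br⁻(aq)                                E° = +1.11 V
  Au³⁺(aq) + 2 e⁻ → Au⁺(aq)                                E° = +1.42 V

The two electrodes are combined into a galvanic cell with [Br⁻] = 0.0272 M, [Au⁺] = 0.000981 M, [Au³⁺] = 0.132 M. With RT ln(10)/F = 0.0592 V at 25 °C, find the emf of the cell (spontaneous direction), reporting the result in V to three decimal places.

+0.280 V

Au³⁺/Au⁺ is the cathode (higher E°), Br₂/Br⁻ the anode: E°cell = +1.42 − (+1.11) = +0.31 V, n = 2.
Overall: Au³⁺(aq) + 2 Br⁻(aq) → Au⁺(aq) + Br₂(l)
Q = [Au⁺] / ([Au³⁺]·[Br⁻]^2); log Q = 1.002.
E = E° − (0.0592/n) log Q = +0.31 − (0.0592/2)(1.002) = +0.280 V.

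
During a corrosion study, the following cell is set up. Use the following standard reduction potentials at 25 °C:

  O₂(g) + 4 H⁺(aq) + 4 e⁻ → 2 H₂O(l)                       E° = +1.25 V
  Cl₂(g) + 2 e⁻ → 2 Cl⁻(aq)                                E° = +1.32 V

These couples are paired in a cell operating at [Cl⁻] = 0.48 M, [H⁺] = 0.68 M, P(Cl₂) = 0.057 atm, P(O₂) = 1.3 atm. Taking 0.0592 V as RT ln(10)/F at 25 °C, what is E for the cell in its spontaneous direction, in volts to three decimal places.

Cl₂/Cl⁻ is the cathode (higher E°), O₂/H₂O the anode: E°cell = +1.32 − (+1.25) = +0.07 V, n = 4.
Overall: 2 Cl₂(g) + 2 H₂O(l) → 4 Cl⁻(aq) + O₂(g) + 4 H⁺(aq)
Q = [Cl⁻]^4·P(O₂)·[H⁺]^4 / (P(Cl₂)^2); log Q = 0.657.
E = E° − (0.0592/n) log Q = +0.07 − (0.0592/4)(0.657) = +0.060 V.

+0.060 V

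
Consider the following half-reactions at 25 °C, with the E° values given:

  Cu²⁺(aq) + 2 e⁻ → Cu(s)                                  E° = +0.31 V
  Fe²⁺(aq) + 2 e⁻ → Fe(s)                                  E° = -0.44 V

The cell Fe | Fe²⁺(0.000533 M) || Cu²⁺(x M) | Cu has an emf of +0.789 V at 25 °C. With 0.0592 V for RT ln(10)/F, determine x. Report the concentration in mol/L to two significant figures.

Cu²⁺/Cu is the cathode, Fe²⁺/Fe the anode: E°cell = +0.75 V, n = 2.
Overall reaction: Cu²⁺(aq) + Fe(s) → Cu(s) + Fe²⁺(aq); Q = [Fe²⁺]^1/[Cu²⁺]^1.
From E = E° − (0.0592/n) log Q: log Q = (E° − E)·n/0.0592 = (+0.75 − (+0.789))·2/0.0592 = -1.3176.
So 1·log[Cu²⁺] = 1·log(0.000533) − log Q = -3.2733 − (-1.3176) = -1.9557; [Cu²⁺] = 10^(-1.9557) ≈ 0.011 M.

0.011 M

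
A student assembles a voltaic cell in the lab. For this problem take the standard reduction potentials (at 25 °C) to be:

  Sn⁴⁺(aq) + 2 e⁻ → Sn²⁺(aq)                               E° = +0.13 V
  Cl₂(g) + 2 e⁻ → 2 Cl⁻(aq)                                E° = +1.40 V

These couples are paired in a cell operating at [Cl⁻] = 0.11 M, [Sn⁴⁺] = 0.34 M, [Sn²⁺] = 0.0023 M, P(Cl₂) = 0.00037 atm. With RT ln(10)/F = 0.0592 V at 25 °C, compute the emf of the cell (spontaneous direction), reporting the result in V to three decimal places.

+1.161 V

Cl₂/Cl⁻ is the cathode (higher E°), Sn⁴⁺/Sn²⁺ the anode: E°cell = +1.40 − (+0.13) = +1.27 V, n = 2.
Overall: Cl₂(g) + Sn²⁺(aq) → 2 Cl⁻(aq) + Sn⁴⁺(aq)
Q = [Cl⁻]^2·[Sn⁴⁺] / (P(Cl₂)·[Sn²⁺]); log Q = 3.684.
E = E° − (0.0592/n) log Q = +1.27 − (0.0592/2)(3.684) = +1.161 V.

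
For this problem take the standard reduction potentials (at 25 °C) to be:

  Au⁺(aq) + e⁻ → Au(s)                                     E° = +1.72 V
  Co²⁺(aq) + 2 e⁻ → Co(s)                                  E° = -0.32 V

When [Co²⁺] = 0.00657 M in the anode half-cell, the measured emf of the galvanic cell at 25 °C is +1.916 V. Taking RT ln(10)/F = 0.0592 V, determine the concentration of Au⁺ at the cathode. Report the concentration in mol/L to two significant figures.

0.00065 M

Au⁺/Au is the cathode, Co²⁺/Co the anode: E°cell = +2.04 V, n = 2.
Overall reaction: 2 Au⁺(aq) + Co(s) → 2 Au(s) + Co²⁺(aq); Q = [Co²⁺]^1/[Au⁺]^2.
From E = E° − (0.0592/n) log Q: log Q = (E° − E)·n/0.0592 = (+2.04 − (+1.916))·2/0.0592 = 4.1892.
So 2·log[Au⁺] = 1·log(0.00657) − log Q = -2.1824 − (4.1892) = -6.3716; log[Au⁺] = -6.3716 / 2 = -3.1858; [Au⁺] = 10^(-3.1858) ≈ 0.00065 M.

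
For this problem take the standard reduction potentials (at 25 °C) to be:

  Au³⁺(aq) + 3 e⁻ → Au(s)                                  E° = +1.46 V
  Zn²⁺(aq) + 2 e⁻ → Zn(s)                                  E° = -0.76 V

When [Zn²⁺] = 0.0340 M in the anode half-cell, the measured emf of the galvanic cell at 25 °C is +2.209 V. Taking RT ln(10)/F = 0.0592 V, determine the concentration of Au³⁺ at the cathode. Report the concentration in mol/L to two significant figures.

Au³⁺/Au is the cathode, Zn²⁺/Zn the anode: E°cell = +2.22 V, n = 6.
Overall reaction: 2 Au³⁺(aq) + 3 Zn(s) → 2 Au(s) + 3 Zn²⁺(aq); Q = [Zn²⁺]^3/[Au³⁺]^2.
From E = E° − (0.0592/n) log Q: log Q = (E° − E)·n/0.0592 = (+2.22 − (+2.209))·6/0.0592 = 1.1149.
So 2·log[Au³⁺] = 3·log(0.034) − log Q = -4.4056 − (1.1149) = -5.5205; log[Au³⁺] = -5.5205 / 2 = -2.7603; [Au³⁺] = 10^(-2.7603) ≈ 0.0017 M.

0.0017 M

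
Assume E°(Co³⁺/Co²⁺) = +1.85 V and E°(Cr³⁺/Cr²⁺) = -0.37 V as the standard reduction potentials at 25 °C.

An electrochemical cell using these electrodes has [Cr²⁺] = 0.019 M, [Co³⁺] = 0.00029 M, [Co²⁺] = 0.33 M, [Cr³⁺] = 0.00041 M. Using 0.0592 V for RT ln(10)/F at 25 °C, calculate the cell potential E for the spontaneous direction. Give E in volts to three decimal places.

+2.138 V

Co³⁺/Co²⁺ is the cathode (higher E°), Cr³⁺/Cr²⁺ the anode: E°cell = +1.85 − (-0.37) = +2.22 V, n = 1.
Overall: Co³⁺(aq) + Cr²⁺(aq) → Co²⁺(aq) + Cr³⁺(aq)
Q = [Co²⁺]·[Cr³⁺] / ([Co³⁺]·[Cr²⁺]); log Q = 1.390.
E = E° − (0.0592/n) log Q = +2.22 − (0.0592/1)(1.390) = +2.138 V.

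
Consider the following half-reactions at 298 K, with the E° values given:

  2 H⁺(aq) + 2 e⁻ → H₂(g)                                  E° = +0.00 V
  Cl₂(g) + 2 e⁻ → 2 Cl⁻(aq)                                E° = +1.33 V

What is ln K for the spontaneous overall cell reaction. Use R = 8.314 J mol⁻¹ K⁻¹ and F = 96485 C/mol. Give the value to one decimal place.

Cathode: Cl₂/Cl⁻; anode: H⁺/H₂. E°cell = (+1.33) − (+0.00) = +1.33 V, with n = 2.
ΔG° = −nFE° = −RT ln K, so ln K = nFE°/(RT) = (2)(96485)(+1.33) / ((8.314)(298)) = 103.589.

103.6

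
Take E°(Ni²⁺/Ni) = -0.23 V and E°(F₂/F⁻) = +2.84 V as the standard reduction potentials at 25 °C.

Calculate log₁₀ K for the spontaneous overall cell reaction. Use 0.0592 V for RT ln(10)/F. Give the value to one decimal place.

Cathode: F₂/F⁻; anode: Ni²⁺/Ni. E°cell = +3.07 V, n = 2.
log K = nE°cell / 0.0592 = (2)(+3.07) / 0.0592 = 103.7.

103.7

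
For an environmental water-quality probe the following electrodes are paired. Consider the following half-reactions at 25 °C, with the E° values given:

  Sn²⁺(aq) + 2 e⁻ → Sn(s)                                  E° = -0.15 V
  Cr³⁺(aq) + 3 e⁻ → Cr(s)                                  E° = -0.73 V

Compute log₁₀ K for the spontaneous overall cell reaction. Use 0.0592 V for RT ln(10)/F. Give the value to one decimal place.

58.8

Cathode: Sn²⁺/Sn; anode: Cr³⁺/Cr. E°cell = +0.58 V, n = 6.
log K = nE°cell / 0.0592 = (6)(+0.58) / 0.0592 = 58.8.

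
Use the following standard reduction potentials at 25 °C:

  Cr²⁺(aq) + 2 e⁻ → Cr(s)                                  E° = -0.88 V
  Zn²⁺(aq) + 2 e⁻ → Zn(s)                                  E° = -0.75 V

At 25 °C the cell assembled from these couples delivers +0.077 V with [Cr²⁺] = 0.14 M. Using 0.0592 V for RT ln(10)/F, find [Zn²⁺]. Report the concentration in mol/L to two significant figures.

0.0023 M

Zn²⁺/Zn is the cathode, Cr²⁺/Cr the anode: E°cell = +0.13 V, n = 2.
Overall reaction: Zn²⁺(aq) + Cr(s) → Zn(s) + Cr²⁺(aq); Q = [Cr²⁺]^1/[Zn²⁺]^1.
From E = E° − (0.0592/n) log Q: log Q = (E° − E)·n/0.0592 = (+0.13 − (+0.077))·2/0.0592 = 1.7905.
So 1·log[Zn²⁺] = 1·log(0.14) − log Q = -0.8539 − (1.7905) = -2.6444; [Zn²⁺] = 10^(-2.6444) ≈ 0.0023 M.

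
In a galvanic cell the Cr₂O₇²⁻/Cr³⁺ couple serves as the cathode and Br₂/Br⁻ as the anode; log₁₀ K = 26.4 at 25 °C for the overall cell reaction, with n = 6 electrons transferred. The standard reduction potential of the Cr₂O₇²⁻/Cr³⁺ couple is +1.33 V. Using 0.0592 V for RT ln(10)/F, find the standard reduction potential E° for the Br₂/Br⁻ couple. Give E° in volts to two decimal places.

E°cell = (0.0592/n)·log K = (0.0592/6)(26.4) = +0.260 V.
Since Cr₂O₇²⁻/Cr³⁺ is the cathode and Br₂/Br⁻ the anode, E°cell = E°(Cr₂O₇²⁻/Cr³⁺) − E°(Br₂/Br⁻).
So E°(Br₂/Br⁻) = E°(Cr₂O₇²⁻/Cr³⁺) − E°cell = (+1.33) − (+0.260) = +1.07 V.

+1.07 V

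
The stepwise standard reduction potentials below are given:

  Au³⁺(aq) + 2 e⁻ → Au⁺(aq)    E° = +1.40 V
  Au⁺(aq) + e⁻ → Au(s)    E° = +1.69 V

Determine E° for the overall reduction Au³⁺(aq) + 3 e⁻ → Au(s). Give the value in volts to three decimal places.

+1.497 V

Standard free energies of sequential steps add: ΔG°₃ = ΔG°₁ + ΔG°₂, so n₃E°₃ = n₁E°₁ + n₂E°₂.
E°₃ = (2×+1.40 + 1×+1.69) / 3 = (+4.490) / 3 = +1.497 V.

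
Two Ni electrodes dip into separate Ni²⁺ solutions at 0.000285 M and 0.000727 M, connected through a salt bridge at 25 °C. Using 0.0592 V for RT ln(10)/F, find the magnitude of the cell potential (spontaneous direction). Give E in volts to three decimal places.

+0.012 V

For a concentration cell E°cell = 0. The 0.000727 M side is the cathode (reduction is favoured where [Ni²⁺] is higher).
With n = 2, E = −(0.0592/2) log([Ni²⁺]ₐₙ/[Ni²⁺]꜀ₐₜ) = −(0.0592/2) log(0.000285/0.000727) = −(0.0592/2)(-0.407) = +0.012 V.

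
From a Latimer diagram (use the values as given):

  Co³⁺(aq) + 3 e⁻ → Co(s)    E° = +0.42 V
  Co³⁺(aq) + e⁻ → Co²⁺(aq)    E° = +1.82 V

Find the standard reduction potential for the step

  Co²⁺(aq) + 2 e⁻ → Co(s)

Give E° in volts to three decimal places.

-0.280 V

Sequential free energies add, so n₃E°₃ = n₁E°₁ + n₂E°₂.
With n₃ = 3, and the known step contributing 1×(+1.82) V, the unknown satisfies 2·E° = 3×(+0.42) − 1×(+1.82) = -0.560.
E° = -0.560 / 2 = -0.280 V.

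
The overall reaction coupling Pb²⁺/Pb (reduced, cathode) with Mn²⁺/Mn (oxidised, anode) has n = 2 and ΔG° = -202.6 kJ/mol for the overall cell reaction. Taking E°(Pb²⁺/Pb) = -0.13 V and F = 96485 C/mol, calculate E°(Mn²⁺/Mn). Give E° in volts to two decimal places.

-1.18 V

E°cell = −ΔG°/(nF) = −(-202.6×10³)/((2)(96485)) = +1.050 V.
Since Pb²⁺/Pb is the cathode and Mn²⁺/Mn the anode, E°cell = E°(Pb²⁺/Pb) − E°(Mn²⁺/Mn).
So E°(Mn²⁺/Mn) = E°(Pb²⁺/Pb) − E°cell = (-0.13) − (+1.050) = -1.18 V.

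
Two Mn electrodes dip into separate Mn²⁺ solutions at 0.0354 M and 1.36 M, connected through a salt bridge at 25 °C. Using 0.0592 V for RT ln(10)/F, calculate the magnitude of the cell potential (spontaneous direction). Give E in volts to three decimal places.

For a concentration cell E°cell = 0. The 1.36 M side is the cathode (reduction is favoured where [Mn²⁺] is higher).
With n = 2, E = −(0.0592/2) log([Mn²⁺]ₐₙ/[Mn²⁺]꜀ₐₜ) = −(0.0592/2) log(0.0354/1.36) = −(0.0592/2)(-1.585) = +0.047 V.

+0.047 V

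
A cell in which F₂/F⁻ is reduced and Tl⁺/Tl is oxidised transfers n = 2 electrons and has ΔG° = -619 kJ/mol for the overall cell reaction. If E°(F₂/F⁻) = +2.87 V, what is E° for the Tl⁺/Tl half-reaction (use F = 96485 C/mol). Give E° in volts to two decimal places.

-0.34 V

E°cell = −ΔG°/(nF) = −(-619×10³)/((2)(96485)) = +3.208 V.
Since F₂/F⁻ is the cathode and Tl⁺/Tl the anode, E°cell = E°(F₂/F⁻) − E°(Tl⁺/Tl).
So E°(Tl⁺/Tl) = E°(F₂/F⁻) − E°cell = (+2.87) − (+3.208) = -0.34 V.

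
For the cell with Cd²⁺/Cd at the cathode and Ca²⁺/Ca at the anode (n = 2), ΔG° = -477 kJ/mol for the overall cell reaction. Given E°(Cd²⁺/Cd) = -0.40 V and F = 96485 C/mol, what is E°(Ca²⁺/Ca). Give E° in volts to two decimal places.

-2.87 V

E°cell = −ΔG°/(nF) = −(-477×10³)/((2)(96485)) = +2.472 V.
Since Cd²⁺/Cd is the cathode and Ca²⁺/Ca the anode, E°cell = E°(Cd²⁺/Cd) − E°(Ca²⁺/Ca).
So E°(Ca²⁺/Ca) = E°(Cd²⁺/Cd) − E°cell = (-0.40) − (+2.472) = -2.87 V.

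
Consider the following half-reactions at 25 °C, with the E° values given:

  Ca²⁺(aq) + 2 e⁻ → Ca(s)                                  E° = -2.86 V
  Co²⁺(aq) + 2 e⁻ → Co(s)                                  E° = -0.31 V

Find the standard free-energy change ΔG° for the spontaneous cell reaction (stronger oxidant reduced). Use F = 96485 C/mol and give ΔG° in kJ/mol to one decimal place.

-492.1 kJ/mol

Co²⁺/Co (E° = -0.31 V) is the cathode; Ca²⁺/Ca (E° = -2.86 V) is the anode, so E°cell = +2.55 V.
Balancing electrons gives n = 2 (lcm of 2 and 2).
ΔG° = −nFE° = −(2)(96485)(+2.55) = -492,073 J = -492.1 kJ/mol.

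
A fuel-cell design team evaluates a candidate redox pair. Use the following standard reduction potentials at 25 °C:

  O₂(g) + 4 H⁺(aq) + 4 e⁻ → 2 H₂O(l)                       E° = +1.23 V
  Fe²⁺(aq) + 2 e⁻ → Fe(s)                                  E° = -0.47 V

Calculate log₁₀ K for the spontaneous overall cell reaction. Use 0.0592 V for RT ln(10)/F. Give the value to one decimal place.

Cathode: O₂/H₂O; anode: Fe²⁺/Fe. E°cell = +1.70 V, n = 4.
log K = nE°cell / 0.0592 = (4)(+1.70) / 0.0592 = 114.9.

114.9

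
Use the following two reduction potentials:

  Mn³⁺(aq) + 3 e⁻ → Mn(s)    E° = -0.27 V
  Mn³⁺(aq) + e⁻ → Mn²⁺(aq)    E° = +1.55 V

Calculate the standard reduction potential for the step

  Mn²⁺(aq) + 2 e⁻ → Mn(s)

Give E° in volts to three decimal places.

-1.180 V

Sequential free energies add, so n₃E°₃ = n₁E°₁ + n₂E°₂.
With n₃ = 3, and the known step contributing 1×(+1.55) V, the unknown satisfies 2·E° = 3×(-0.27) − 1×(+1.55) = -2.360.
E° = -2.360 / 2 = -1.180 V.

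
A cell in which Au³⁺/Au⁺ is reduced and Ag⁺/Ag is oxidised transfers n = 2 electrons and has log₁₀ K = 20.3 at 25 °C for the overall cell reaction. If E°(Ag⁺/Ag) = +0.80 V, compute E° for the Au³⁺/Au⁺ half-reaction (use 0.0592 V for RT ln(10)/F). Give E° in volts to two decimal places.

E°cell = (0.0592/n)·log K = (0.0592/2)(20.3) = +0.601 V.
Since Au³⁺/Au⁺ is the cathode and Ag⁺/Ag the anode, E°cell = E°(Au³⁺/Au⁺) − E°(Ag⁺/Ag).
So E°(Au³⁺/Au⁺) = E°cell + E°(Ag⁺/Ag) = +0.601 + (+0.80) = +1.40 V.

+1.40 V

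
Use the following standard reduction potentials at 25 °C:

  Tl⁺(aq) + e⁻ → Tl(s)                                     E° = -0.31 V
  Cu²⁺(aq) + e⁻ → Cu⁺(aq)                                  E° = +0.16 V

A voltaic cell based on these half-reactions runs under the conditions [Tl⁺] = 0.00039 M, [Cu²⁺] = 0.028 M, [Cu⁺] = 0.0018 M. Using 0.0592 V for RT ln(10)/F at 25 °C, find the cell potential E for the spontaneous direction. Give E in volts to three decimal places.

Cu²⁺/Cu⁺ is the cathode (higher E°), Tl⁺/Tl the anode: E°cell = +0.16 − (-0.31) = +0.47 V, n = 1.
Overall: Cu²⁺(aq) + Tl(s) → Cu⁺(aq) + Tl⁺(aq)
Q = [Cu⁺]·[Tl⁺] / ([Cu²⁺]); log Q = -4.601.
E = E° − (0.0592/n) log Q = +0.47 − (0.0592/1)(-4.601) = +0.742 V.

+0.742 V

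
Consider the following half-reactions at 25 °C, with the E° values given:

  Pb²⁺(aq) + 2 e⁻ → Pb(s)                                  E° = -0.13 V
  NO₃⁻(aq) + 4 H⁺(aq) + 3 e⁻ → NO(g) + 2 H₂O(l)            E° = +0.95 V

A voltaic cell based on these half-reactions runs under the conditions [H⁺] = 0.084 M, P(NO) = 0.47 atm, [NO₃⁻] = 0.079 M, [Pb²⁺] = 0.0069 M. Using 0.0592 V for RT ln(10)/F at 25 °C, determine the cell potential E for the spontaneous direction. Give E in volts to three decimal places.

NO₃⁻/NO is the cathode (higher E°), Pb²⁺/Pb the anode: E°cell = +0.95 − (-0.13) = +1.08 V, n = 6.
Overall: 2 NO₃⁻(aq) + 8 H⁺(aq) + 3 Pb(s) → 2 NO(g) + 4 H₂O(l) + 3 Pb²⁺(aq)
Q = P(NO)^2·[Pb²⁺]^3 / ([NO₃⁻]^2·[H⁺]^8); log Q = 3.671.
E = E° − (0.0592/n) log Q = +1.08 − (0.0592/6)(3.671) = +1.044 V.

+1.044 V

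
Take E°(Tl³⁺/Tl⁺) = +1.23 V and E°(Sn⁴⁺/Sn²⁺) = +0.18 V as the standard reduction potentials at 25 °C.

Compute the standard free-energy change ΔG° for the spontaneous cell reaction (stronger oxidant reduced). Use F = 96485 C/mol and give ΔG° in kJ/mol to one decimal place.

Tl³⁺/Tl⁺ (E° = +1.23 V) is the cathode; Sn⁴⁺/Sn²⁺ (E° = +0.18 V) is the anode, so E°cell = +1.05 V.
Balancing electrons gives n = 2 (lcm of 2 and 2).
ΔG° = −nFE° = −(2)(96485)(+1.05) = -202,618 J = -202.6 kJ/mol.

-202.6 kJ/mol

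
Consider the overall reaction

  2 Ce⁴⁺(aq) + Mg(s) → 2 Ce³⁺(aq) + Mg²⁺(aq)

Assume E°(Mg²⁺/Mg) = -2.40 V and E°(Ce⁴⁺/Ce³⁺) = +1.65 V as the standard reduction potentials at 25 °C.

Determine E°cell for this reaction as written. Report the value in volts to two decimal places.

+4.05 V

The Ce⁴⁺/Ce³⁺ couple has the higher reduction potential, so it is the cathode; Mg²⁺/Mg is oxidised at the anode.
E°cell = E°(cathode) − E°(anode) = (+1.65) − (-2.40) = +4.05 V.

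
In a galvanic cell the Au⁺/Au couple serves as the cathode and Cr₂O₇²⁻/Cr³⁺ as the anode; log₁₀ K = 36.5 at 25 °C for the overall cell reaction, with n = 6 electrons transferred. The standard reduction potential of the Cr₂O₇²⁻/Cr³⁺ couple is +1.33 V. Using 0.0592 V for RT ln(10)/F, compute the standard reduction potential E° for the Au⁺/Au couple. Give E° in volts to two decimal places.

+1.69 V

E°cell = (0.0592/n)·log K = (0.0592/6)(36.5) = +0.360 V.
Since Au⁺/Au is the cathode and Cr₂O₇²⁻/Cr³⁺ the anode, E°cell = E°(Au⁺/Au) − E°(Cr₂O₇²⁻/Cr³⁺).
So E°(Au⁺/Au) = E°cell + E°(Cr₂O₇²⁻/Cr³⁺) = +0.360 + (+1.33) = +1.69 V.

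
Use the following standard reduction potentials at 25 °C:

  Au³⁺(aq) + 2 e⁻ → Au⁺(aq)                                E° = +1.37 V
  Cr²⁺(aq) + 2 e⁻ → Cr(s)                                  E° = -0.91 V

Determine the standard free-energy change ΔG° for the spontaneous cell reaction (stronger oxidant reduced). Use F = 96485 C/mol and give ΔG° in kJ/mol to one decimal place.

-440.0 kJ/mol

Au³⁺/Au⁺ (E° = +1.37 V) is the cathode; Cr²⁺/Cr (E° = -0.91 V) is the anode, so E°cell = +2.28 V.
Balancing electrons gives n = 2 (lcm of 2 and 2).
ΔG° = −nFE° = −(2)(96485)(+2.28) = -439,972 J = -440.0 kJ/mol.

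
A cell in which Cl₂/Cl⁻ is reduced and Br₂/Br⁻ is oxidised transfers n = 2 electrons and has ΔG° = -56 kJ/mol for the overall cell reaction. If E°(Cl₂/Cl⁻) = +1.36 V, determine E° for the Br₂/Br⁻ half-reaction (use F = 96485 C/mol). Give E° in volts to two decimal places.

+1.07 V

E°cell = −ΔG°/(nF) = −(-56×10³)/((2)(96485)) = +0.290 V.
Since Cl₂/Cl⁻ is the cathode and Br₂/Br⁻ the anode, E°cell = E°(Cl₂/Cl⁻) − E°(Br₂/Br⁻).
So E°(Br₂/Br⁻) = E°(Cl₂/Cl⁻) − E°cell = (+1.36) − (+0.290) = +1.07 V.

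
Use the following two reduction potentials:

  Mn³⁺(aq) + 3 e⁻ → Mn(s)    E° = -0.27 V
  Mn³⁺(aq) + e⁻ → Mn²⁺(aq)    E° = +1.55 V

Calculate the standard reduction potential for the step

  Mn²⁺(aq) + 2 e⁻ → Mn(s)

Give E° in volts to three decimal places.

Sequential free energies add, so n₃E°₃ = n₁E°₁ + n₂E°₂.
With n₃ = 3, and the known step contributing 1×(+1.55) V, the unknown satisfies 2·E° = 3×(-0.27) − 1×(+1.55) = -2.360.
E° = -2.360 / 2 = -1.180 V.

-1.180 V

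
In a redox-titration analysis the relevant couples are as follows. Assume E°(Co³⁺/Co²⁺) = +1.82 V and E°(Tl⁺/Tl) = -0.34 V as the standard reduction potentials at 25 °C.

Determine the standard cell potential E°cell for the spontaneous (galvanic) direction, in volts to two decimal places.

+2.16 V

The Co³⁺/Co²⁺ couple has the higher reduction potential, so it is the cathode; Tl⁺/Tl is oxidised at the anode.
E°cell = E°(cathode) − E°(anode) = (+1.82) − (-0.34) = +2.16 V.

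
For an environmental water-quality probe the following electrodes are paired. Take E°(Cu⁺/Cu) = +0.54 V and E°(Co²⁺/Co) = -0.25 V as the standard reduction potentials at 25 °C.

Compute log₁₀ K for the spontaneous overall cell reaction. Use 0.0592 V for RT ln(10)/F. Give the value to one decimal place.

Cathode: Cu⁺/Cu; anode: Co²⁺/Co. E°cell = +0.79 V, n = 2.
log K = nE°cell / 0.0592 = (2)(+0.79) / 0.0592 = 26.7.

26.7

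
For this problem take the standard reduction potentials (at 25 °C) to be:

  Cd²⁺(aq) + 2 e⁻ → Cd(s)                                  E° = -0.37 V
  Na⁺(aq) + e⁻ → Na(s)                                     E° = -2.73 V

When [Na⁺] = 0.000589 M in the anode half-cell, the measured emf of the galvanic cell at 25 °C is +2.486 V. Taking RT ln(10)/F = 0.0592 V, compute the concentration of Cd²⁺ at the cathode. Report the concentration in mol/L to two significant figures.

Cd²⁺/Cd is the cathode, Na⁺/Na the anode: E°cell = +2.36 V, n = 2.
Overall reaction: Cd²⁺(aq) + 2 Na(s) → Cd(s) + 2 Na⁺(aq); Q = [Na⁺]^2/[Cd²⁺]^1.
From E = E° − (0.0592/n) log Q: log Q = (E° − E)·n/0.0592 = (+2.36 − (+2.486))·2/0.0592 = -4.2568.
So 1·log[Cd²⁺] = 2·log(0.000589) − log Q = -6.4598 − (-4.2568) = -2.2030; [Cd²⁺] = 10^(-2.2030) ≈ 0.0063 M.

0.0063 M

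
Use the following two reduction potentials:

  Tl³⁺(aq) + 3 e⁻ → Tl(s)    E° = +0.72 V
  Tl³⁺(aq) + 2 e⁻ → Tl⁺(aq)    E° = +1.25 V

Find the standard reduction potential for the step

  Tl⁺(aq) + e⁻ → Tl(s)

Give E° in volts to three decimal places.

Sequential free energies add, so n₃E°₃ = n₁E°₁ + n₂E°₂.
With n₃ = 3, and the known step contributing 2×(+1.25) V, the unknown satisfies 1·E° = 3×(+0.72) − 2×(+1.25) = -0.340.
E° = -0.340 / 1 = -0.340 V.

-0.340 V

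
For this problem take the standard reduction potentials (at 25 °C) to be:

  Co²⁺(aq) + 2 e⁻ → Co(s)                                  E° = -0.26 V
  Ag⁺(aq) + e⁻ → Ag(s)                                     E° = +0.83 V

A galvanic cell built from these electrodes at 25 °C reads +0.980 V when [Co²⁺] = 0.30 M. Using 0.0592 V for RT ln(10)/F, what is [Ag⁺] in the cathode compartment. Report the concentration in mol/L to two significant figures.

0.0076 M

Ag⁺/Ag is the cathode, Co²⁺/Co the anode: E°cell = +1.09 V, n = 2.
Overall reaction: 2 Ag⁺(aq) + Co(s) → 2 Ag(s) + Co²⁺(aq); Q = [Co²⁺]^1/[Ag⁺]^2.
From E = E° − (0.0592/n) log Q: log Q = (E° − E)·n/0.0592 = (+1.09 − (+0.980))·2/0.0592 = 3.7162.
So 2·log[Ag⁺] = 1·log(0.3) − log Q = -0.5229 − (3.7162) = -4.2391; log[Ag⁺] = -4.2391 / 2 = -2.1195; [Ag⁺] = 10^(-2.1195) ≈ 0.0076 M.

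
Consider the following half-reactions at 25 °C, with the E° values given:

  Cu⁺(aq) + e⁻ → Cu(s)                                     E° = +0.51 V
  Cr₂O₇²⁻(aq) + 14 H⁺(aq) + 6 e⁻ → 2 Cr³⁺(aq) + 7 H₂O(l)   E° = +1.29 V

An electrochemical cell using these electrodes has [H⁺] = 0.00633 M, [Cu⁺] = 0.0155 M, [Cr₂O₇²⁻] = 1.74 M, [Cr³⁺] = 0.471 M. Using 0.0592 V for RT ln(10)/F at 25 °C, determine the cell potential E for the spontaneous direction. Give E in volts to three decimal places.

Cr₂O₇²⁻/Cr³⁺ is the cathode (higher E°), Cu⁺/Cu the anode: E°cell = +1.29 − (+0.51) = +0.78 V, n = 6.
Overall: Cr₂O₇²⁻(aq) + 14 H⁺(aq) + 6 Cu(s) → 2 Cr³⁺(aq) + 7 H₂O(l) + 6 Cu⁺(aq)
Q = [Cr³⁺]^2·[Cu⁺]^6 / ([Cr₂O₇²⁻]·[H⁺]^14); log Q = 19.028.
E = E° − (0.0592/n) log Q = +0.78 − (0.0592/6)(19.028) = +0.592 V.

+0.592 V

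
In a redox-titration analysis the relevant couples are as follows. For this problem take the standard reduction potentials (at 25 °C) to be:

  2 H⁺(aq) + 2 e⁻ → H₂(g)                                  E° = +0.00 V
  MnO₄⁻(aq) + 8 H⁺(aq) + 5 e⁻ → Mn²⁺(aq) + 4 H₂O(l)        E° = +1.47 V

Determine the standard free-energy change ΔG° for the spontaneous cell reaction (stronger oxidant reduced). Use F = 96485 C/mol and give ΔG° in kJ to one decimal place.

MnO₄⁻/Mn²⁺ (E° = +1.47 V) is the cathode; H⁺/H₂ (E° = +0.00 V) is the anode, so E°cell = +1.47 V.
Balancing electrons gives n = 10 (lcm of 5 and 2).
ΔG° = −nFE° = −(10)(96485)(+1.47) = -1,418,330 J = -1418.3 kJ.

-1418.3 kJ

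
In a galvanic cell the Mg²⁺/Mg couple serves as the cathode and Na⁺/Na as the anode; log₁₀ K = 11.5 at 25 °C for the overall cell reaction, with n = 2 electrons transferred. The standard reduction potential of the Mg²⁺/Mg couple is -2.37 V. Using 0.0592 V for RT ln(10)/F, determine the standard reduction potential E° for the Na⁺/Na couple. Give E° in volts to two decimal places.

E°cell = (0.0592/n)·log K = (0.0592/2)(11.5) = +0.340 V.
Since Mg²⁺/Mg is the cathode and Na⁺/Na the anode, E°cell = E°(Mg²⁺/Mg) − E°(Na⁺/Na).
So E°(Na⁺/Na) = E°(Mg²⁺/Mg) − E°cell = (-2.37) − (+0.340) = -2.71 V.

-2.71 V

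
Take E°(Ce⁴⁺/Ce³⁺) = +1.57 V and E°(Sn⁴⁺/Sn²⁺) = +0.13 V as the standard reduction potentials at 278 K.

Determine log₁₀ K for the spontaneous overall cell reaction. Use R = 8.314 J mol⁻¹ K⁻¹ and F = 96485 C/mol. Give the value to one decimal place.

Cathode: Ce⁴⁺/Ce³⁺; anode: Sn⁴⁺/Sn²⁺. E°cell = (+1.57) − (+0.13) = +1.44 V, with n = 2.
ΔG° = −nFE° = −RT ln K, so ln K = nFE°/(RT) = (2)(96485)(+1.44) / ((8.314)(278)) = 120.226.
log₁₀ K = 120.226 / ln 10 = 52.2.

52.2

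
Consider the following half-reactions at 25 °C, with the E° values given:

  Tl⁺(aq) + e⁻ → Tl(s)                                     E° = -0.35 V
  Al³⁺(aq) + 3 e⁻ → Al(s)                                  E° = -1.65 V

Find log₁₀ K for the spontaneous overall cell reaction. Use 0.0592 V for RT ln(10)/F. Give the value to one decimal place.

65.9

Cathode: Tl⁺/Tl; anode: Al³⁺/Al. E°cell = +1.30 V, n = 3.
log K = nE°cell / 0.0592 = (3)(+1.30) / 0.0592 = 65.9.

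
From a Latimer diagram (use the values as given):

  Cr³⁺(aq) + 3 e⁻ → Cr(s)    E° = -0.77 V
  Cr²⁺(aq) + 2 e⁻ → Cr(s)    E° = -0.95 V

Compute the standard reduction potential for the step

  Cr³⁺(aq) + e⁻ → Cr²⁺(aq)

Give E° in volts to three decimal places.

Sequential free energies add, so n₃E°₃ = n₁E°₁ + n₂E°₂.
With n₃ = 3, and the known step contributing 2×(-0.95) V, the unknown satisfies 1·E° = 3×(-0.77) − 2×(-0.95) = -0.410.
E° = -0.410 / 1 = -0.410 V.

-0.410 V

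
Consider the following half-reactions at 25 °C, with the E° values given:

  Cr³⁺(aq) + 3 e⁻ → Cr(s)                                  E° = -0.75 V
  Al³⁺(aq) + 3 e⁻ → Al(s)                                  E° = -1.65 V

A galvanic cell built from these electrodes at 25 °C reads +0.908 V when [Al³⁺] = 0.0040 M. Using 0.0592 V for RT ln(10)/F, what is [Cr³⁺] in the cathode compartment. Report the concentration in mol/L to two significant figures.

Cr³⁺/Cr is the cathode, Al³⁺/Al the anode: E°cell = +0.90 V, n = 3.
Overall reaction: Cr³⁺(aq) + Al(s) → Cr(s) + Al³⁺(aq); Q = [Al³⁺]^1/[Cr³⁺]^1.
From E = E° − (0.0592/n) log Q: log Q = (E° − E)·n/0.0592 = (+0.90 − (+0.908))·3/0.0592 = -0.4054.
So 1·log[Cr³⁺] = 1·log(0.004) − log Q = -2.3979 − (-0.4054) = -1.9925; [Cr³⁺] = 10^(-1.9925) ≈ 0.010 M.

0.010 M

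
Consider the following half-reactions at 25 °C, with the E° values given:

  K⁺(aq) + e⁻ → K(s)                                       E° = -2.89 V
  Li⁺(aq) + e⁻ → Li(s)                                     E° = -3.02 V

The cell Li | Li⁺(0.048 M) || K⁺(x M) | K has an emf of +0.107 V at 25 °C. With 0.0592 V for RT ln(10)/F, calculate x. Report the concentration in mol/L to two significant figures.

K⁺/K is the cathode, Li⁺/Li the anode: E°cell = +0.13 V, n = 1.
Overall reaction: K⁺(aq) + Li(s) → K(s) + Li⁺(aq); Q = [Li⁺]^1/[K⁺]^1.
From E = E° − (0.0592/n) log Q: log Q = (E° − E)·n/0.0592 = (+0.13 − (+0.107))·1/0.0592 = 0.3885.
So 1·log[K⁺] = 1·log(0.048) − log Q = -1.3188 − (0.3885) = -1.7073; [K⁺] = 10^(-1.7073) ≈ 0.020 M.

0.020 M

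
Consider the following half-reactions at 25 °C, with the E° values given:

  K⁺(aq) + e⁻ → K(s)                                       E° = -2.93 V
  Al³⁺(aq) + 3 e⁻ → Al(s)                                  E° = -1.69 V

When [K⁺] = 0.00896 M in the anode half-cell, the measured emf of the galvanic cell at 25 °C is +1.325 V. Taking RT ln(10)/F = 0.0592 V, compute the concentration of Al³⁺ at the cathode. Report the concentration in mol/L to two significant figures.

Al³⁺/Al is the cathode, K⁺/K the anode: E°cell = +1.24 V, n = 3.
Overall reaction: Al³⁺(aq) + 3 K(s) → Al(s) + 3 K⁺(aq); Q = [K⁺]^3/[Al³⁺]^1.
From E = E° − (0.0592/n) log Q: log Q = (E° − E)·n/0.0592 = (+1.24 − (+1.325))·3/0.0592 = -4.3074.
So 1·log[Al³⁺] = 3·log(0.00896) − log Q = -6.1431 − (-4.3074) = -1.8357; [Al³⁺] = 10^(-1.8357) ≈ 0.015 M.

0.015 M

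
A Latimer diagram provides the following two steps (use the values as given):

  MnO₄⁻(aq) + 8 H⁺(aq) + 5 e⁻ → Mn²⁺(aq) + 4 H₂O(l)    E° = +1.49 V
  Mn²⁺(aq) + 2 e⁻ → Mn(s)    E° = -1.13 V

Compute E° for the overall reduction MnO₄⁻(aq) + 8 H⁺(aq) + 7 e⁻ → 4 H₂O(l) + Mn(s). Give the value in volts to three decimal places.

Adding the free-energy changes (−nFE°) of the two steps gives −n₃FE°₃ = −n₁FE°₁ − n₂FE°₂.
E°₃ = (5×+1.49 + 2×-1.13) / 7 = (+5.190) / 7 = +0.741 V.

+0.741 V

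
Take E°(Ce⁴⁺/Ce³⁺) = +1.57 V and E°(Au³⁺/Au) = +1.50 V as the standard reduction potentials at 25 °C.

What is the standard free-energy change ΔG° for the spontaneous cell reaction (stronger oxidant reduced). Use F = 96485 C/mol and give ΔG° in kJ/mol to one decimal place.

-20.3 kJ/mol

Ce⁴⁺/Ce³⁺ (E° = +1.57 V) is the cathode; Au³⁺/Au (E° = +1.50 V) is the anode, so E°cell = +0.07 V.
Balancing electrons gives n = 3 (lcm of 1 and 3).
ΔG° = −nFE° = −(3)(96485)(+0.07) = -20,262 J = -20.3 kJ/mol.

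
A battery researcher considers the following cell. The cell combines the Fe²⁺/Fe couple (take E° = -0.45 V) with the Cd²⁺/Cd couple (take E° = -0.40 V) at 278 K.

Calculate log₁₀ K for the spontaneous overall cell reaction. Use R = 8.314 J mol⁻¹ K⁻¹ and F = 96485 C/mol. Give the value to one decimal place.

Cathode: Cd²⁺/Cd; anode: Fe²⁺/Fe. E°cell = (-0.40) − (-0.45) = +0.05 V, with n = 2.
ΔG° = −nFE° = −RT ln K, so ln K = nFE°/(RT) = (2)(96485)(+0.05) / ((8.314)(278)) = 4.175.
log₁₀ K = 4.175 / ln 10 = 1.8.

1.8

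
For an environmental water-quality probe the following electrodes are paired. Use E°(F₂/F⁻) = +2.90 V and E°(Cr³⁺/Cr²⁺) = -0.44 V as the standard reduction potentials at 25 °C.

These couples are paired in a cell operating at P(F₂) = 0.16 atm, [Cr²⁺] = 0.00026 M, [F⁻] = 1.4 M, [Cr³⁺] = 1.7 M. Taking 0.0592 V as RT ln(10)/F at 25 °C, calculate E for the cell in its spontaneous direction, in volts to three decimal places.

F₂/F⁻ is the cathode (higher E°), Cr³⁺/Cr²⁺ the anode: E°cell = +2.90 − (-0.44) = +3.34 V, n = 2.
Overall: F₂(g) + 2 Cr²⁺(aq) → 2 F⁻(aq) + 2 Cr³⁺(aq)
Q = [F⁻]^2·[Cr³⁺]^2 / (P(F₂)·[Cr²⁺]^2); log Q = 8.719.
E = E° − (0.0592/n) log Q = +3.34 − (0.0592/2)(8.719) = +3.082 V.

+3.082 V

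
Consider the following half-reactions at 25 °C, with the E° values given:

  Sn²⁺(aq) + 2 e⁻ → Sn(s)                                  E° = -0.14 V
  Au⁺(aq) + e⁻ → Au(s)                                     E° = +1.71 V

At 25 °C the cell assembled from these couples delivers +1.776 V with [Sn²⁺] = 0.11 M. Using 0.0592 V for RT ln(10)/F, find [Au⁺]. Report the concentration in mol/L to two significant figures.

0.019 M

Au⁺/Au is the cathode, Sn²⁺/Sn the anode: E°cell = +1.85 V, n = 2.
Overall reaction: 2 Au⁺(aq) + Sn(s) → 2 Au(s) + Sn²⁺(aq); Q = [Sn²⁺]^1/[Au⁺]^2.
From E = E° − (0.0592/n) log Q: log Q = (E° − E)·n/0.0592 = (+1.85 − (+1.776))·2/0.0592 = 2.5000.
So 2·log[Au⁺] = 1·log(0.11) − log Q = -0.9586 − (2.5000) = -3.4586; log[Au⁺] = -3.4586 / 2 = -1.7293; [Au⁺] = 10^(-1.7293) ≈ 0.019 M.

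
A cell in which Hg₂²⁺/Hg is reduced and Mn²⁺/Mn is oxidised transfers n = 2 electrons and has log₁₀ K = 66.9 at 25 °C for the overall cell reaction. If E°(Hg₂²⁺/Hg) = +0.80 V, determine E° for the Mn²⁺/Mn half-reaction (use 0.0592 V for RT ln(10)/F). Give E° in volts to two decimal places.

-1.18 V

E°cell = (0.0592/n)·log K = (0.0592/2)(66.9) = +1.980 V.
Since Hg₂²⁺/Hg is the cathode and Mn²⁺/Mn the anode, E°cell = E°(Hg₂²⁺/Hg) − E°(Mn²⁺/Mn).
So E°(Mn²⁺/Mn) = E°(Hg₂²⁺/Hg) − E°cell = (+0.80) − (+1.980) = -1.18 V.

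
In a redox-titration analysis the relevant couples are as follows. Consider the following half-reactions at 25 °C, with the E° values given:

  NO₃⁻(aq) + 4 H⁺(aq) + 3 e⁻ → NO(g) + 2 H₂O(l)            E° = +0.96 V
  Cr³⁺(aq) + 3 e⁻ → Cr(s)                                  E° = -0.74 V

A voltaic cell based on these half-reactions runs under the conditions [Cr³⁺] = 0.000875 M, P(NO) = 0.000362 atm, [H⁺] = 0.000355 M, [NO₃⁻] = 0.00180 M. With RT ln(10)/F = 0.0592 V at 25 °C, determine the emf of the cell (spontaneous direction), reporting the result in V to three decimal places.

NO₃⁻/NO is the cathode (higher E°), Cr³⁺/Cr the anode: E°cell = +0.96 − (-0.74) = +1.70 V, n = 3.
Overall: NO₃⁻(aq) + 4 H⁺(aq) + Cr(s) → NO(g) + 2 H₂O(l) + Cr³⁺(aq)
Q = P(NO)·[Cr³⁺] / ([NO₃⁻]·[H⁺]^4); log Q = 10.045.
E = E° − (0.0592/n) log Q = +1.70 − (0.0592/3)(10.045) = +1.502 V.

+1.502 V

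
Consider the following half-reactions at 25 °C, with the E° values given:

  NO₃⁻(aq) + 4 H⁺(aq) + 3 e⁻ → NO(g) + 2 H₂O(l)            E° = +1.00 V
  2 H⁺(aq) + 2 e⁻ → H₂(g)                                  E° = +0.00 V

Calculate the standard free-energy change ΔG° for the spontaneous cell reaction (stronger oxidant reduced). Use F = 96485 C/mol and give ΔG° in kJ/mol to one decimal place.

NO₃⁻/NO (E° = +1.00 V) is the cathode; H⁺/H₂ (E° = +0.00 V) is the anode, so E°cell = +1.00 V.
Balancing electrons gives n = 6 (lcm of 3 and 2).
ΔG° = −nFE° = −(6)(96485)(+1.00) = -578,910 J = -578.9 kJ/mol.

-578.9 kJ/mol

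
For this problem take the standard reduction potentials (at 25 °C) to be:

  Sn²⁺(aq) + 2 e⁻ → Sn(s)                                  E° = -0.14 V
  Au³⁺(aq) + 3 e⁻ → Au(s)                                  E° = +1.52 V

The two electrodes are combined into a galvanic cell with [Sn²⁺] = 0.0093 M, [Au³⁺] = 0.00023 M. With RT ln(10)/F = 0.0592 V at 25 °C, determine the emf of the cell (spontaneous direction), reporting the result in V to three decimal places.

Au³⁺/Au is the cathode (higher E°), Sn²⁺/Sn the anode: E°cell = +1.52 − (-0.14) = +1.66 V, n = 6.
Overall: 2 Au³⁺(aq) + 3 Sn(s) → 2 Au(s) + 3 Sn²⁺(aq)
Q = [Sn²⁺]^3 / ([Au³⁺]^2); log Q = 1.182.
E = E° − (0.0592/n) log Q = +1.66 − (0.0592/6)(1.182) = +1.648 V.

+1.648 V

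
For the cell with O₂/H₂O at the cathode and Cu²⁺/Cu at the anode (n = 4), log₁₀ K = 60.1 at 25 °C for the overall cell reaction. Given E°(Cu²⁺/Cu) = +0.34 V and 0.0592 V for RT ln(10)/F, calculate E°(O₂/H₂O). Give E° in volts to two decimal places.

E°cell = (0.0592/n)·log K = (0.0592/4)(60.1) = +0.889 V.
Since O₂/H₂O is the cathode and Cu²⁺/Cu the anode, E°cell = E°(O₂/H₂O) − E°(Cu²⁺/Cu).
So E°(O₂/H₂O) = E°cell + E°(Cu²⁺/Cu) = +0.889 + (+0.34) = +1.23 V.

+1.23 V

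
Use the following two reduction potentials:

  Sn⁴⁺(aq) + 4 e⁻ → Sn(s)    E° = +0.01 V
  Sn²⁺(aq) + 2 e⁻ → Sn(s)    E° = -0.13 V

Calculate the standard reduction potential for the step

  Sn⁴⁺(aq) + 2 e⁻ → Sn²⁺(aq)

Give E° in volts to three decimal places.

+0.150 V

Sequential free energies add, so n₃E°₃ = n₁E°₁ + n₂E°₂.
With n₃ = 4, and the known step contributing 2×(-0.13) V, the unknown satisfies 2·E° = 4×(+0.01) − 2×(-0.13) = +0.300.
E° = +0.300 / 2 = +0.150 V.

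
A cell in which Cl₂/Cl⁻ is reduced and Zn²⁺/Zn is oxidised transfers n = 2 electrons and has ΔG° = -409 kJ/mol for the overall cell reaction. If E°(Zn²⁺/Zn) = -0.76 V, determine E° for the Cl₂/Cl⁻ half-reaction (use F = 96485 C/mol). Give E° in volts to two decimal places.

+1.36 V

E°cell = −ΔG°/(nF) = −(-409×10³)/((2)(96485)) = +2.120 V.
Since Cl₂/Cl⁻ is the cathode and Zn²⁺/Zn the anode, E°cell = E°(Cl₂/Cl⁻) − E°(Zn²⁺/Zn).
So E°(Cl₂/Cl⁻) = E°cell + E°(Zn²⁺/Zn) = +2.120 + (-0.76) = +1.36 V.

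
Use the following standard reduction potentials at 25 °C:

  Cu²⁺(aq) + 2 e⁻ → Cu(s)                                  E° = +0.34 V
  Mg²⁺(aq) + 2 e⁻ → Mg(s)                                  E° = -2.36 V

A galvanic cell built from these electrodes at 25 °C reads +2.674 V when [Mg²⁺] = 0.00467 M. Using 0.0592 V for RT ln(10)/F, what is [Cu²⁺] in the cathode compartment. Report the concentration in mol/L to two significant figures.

0.00062 M

Cu²⁺/Cu is the cathode, Mg²⁺/Mg the anode: E°cell = +2.70 V, n = 2.
Overall reaction: Cu²⁺(aq) + Mg(s) → Cu(s) + Mg²⁺(aq); Q = [Mg²⁺]^1/[Cu²⁺]^1.
From E = E° − (0.0592/n) log Q: log Q = (E° − E)·n/0.0592 = (+2.70 − (+2.674))·2/0.0592 = 0.8784.
So 1·log[Cu²⁺] = 1·log(0.00467) − log Q = -2.3307 − (0.8784) = -3.2091; [Cu²⁺] = 10^(-3.2091) ≈ 0.00062 M.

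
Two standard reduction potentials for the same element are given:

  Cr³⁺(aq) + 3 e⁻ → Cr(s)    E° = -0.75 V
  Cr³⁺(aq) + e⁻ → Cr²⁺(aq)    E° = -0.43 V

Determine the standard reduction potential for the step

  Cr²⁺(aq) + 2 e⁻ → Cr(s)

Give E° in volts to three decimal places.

-0.910 V

Sequential free energies add, so n₃E°₃ = n₁E°₁ + n₂E°₂.
With n₃ = 3, and the known step contributing 1×(-0.43) V, the unknown satisfies 2·E° = 3×(-0.75) − 1×(-0.43) = -1.820.
E° = -1.820 / 2 = -0.910 V.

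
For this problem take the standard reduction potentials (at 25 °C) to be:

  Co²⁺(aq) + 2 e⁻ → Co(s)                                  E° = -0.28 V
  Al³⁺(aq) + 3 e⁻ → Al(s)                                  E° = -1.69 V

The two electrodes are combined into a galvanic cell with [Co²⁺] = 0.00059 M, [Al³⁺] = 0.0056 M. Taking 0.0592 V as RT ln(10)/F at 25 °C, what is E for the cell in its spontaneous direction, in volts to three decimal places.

+1.359 V

Co²⁺/Co is the cathode (higher E°), Al³⁺/Al the anode: E°cell = -0.28 − (-1.69) = +1.41 V, n = 6.
Overall: 3 Co²⁺(aq) + 2 Al(s) → 3 Co(s) + 2 Al³⁺(aq)
Q = [Al³⁺]^2 / ([Co²⁺]^3); log Q = 5.184.
E = E° − (0.0592/n) log Q = +1.41 − (0.0592/6)(5.184) = +1.359 V.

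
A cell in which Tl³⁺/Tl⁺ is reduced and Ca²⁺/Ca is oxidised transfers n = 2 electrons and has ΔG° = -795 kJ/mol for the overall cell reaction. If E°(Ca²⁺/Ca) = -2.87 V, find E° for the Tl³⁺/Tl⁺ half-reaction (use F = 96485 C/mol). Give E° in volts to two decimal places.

+1.25 V

E°cell = −ΔG°/(nF) = −(-795×10³)/((2)(96485)) = +4.120 V.
Since Tl³⁺/Tl⁺ is the cathode and Ca²⁺/Ca the anode, E°cell = E°(Tl³⁺/Tl⁺) − E°(Ca²⁺/Ca).
So E°(Tl³⁺/Tl⁺) = E°cell + E°(Ca²⁺/Ca) = +4.120 + (-2.87) = +1.25 V.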